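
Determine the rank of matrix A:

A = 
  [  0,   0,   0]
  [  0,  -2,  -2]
Row reduce:
Swap R1 ↔ R2
REF = 
  [  0,  -2,  -2]
  [  0,   0,   0]
Pivot columns: 2 → 1 pivot.

rank(A) = 1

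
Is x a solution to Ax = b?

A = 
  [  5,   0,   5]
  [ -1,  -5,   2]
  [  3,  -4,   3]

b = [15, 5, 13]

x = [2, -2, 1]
No

Ax = [15, 10, 17] ≠ b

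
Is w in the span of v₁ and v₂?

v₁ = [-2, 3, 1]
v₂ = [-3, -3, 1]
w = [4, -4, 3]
No

Form the augmented matrix and row-reduce:
[v₁|v₂|w] = 
  [ -2,  -3,   4]
  [  3,  -3,  -4]
  [  1,   1,   3]
R2 → R2 + (3/2)·R1
R3 → R3 + (1/2)·R1
R3 → R3 - (1/15)·R2
REF = 
  [   -2,    -3,     4]
  [    0, -15/2,     2]
  [    0,     0, 73/15]

Row 3 reads [0 0 | 73/15], i.e. 0 = 73/15, so the system is inconsistent and w ∉ span{v₁, v₂}.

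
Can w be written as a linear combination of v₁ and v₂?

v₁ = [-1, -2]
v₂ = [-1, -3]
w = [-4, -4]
Yes

Form the augmented matrix and row-reduce:
[v₁|v₂|w] = 
  [ -1,  -1,  -4]
  [ -2,  -3,  -4]
R2 → R2 - (2)·R1
REF = 
  [ -1,  -1,  -4]
  [  0,  -1,   4]

No row of the form [0 0 | nonzero], so the system is consistent. Back-substitution gives c₁ = 8, c₂ = -4: w = (8)·v₁ + (-4)·v₂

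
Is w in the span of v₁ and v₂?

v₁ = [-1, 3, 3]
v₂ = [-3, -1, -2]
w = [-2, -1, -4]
No

Form the augmented matrix and row-reduce:
[v₁|v₂|w] = 
  [ -1,  -3,  -2]
  [  3,  -1,  -1]
  [  3,  -2,  -4]
R2 → R2 + (3)·R1
R3 → R3 + (3)·R1
R3 → R3 - (11/10)·R2
REF = 
  [    -1,     -3,     -2]
  [     0,    -10,     -7]
  [     0,      0, -23/10]

Row 3 reads [0 0 | -23/10], i.e. 0 = -23/10, so the system is inconsistent and w ∉ span{v₁, v₂}.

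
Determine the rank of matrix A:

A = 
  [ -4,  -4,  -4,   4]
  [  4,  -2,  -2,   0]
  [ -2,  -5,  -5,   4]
rank(A) = 2

Row reduce:
R2 → R2 + (1)·R1
R3 → R3 - (1/2)·R1
R3 → R3 - (1/2)·R2
REF = 
  [ -4,  -4,  -4,   4]
  [  0,  -6,  -6,   4]
  [  0,   0,   0,   0]
Pivot columns: 1, 2 → 2 pivots.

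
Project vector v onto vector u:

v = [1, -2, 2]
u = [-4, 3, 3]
v·u = (1)(-4) + (-2)(3) + (2)(3) = -4
u·u = (-4)² + (3)² + (3)² = 34
proj_u(v) = (v·u / u·u) × u = (-4/34) × u = (-2/17) × u

proj_u(v) = [8/17, -6/17, -6/17]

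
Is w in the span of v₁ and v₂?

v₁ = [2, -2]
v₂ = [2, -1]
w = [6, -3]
Yes

Form the augmented matrix and row-reduce:
[v₁|v₂|w] = 
  [  2,   2,   6]
  [ -2,  -1,  -3]
R2 → R2 + (1)·R1
REF = 
  [  2,   2,   6]
  [  0,   1,   3]

No row of the form [0 0 | nonzero], so the system is consistent. Back-substitution gives c₁ = 0, c₂ = 3: w = (0)·v₁ + (3)·v₂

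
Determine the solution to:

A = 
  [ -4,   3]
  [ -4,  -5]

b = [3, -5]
Row reduce the augmented matrix [A|b]:
R2 → R2 - (1)·R1
REF = 
  [ -4,   3,   3]
  [  0,  -8,  -8]

Back-substitution:
x₂ = (-8) / (-8) = 1
x₁ = (3 - (3)(1)) / (-4) = 0

x = [0, 1]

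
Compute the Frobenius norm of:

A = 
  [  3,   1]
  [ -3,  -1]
||A||_F = 4.472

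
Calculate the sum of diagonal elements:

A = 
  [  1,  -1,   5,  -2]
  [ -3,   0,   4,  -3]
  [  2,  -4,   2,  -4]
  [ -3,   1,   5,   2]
5

tr(A) = 1 + 0 + 2 + 2 = 5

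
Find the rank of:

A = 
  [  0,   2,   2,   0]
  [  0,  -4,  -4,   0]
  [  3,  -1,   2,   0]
Row reduce:
Swap R1 ↔ R3
R3 → R3 + (1/2)·R2
REF = 
  [  3,  -1,   2,   0]
  [  0,  -4,  -4,   0]
  [  0,   0,   0,   0]
Pivot columns: 1, 2 → 2 pivots.

rank(A) = 2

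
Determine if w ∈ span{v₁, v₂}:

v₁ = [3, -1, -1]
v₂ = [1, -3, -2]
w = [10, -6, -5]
Yes

Form the augmented matrix and row-reduce:
[v₁|v₂|w] = 
  [  3,   1,  10]
  [ -1,  -3,  -6]
  [ -1,  -2,  -5]
R2 → R2 + (1/3)·R1
R3 → R3 + (1/3)·R1
R3 → R3 - (5/8)·R2
REF = 
  [   3,    1,   10]
  [   0, -8/3, -8/3]
  [   0,    0,    0]

No row of the form [0 0 | nonzero], so the system is consistent. Back-substitution gives c₁ = 3, c₂ = 1: w = (3)·v₁ + (1)·v₂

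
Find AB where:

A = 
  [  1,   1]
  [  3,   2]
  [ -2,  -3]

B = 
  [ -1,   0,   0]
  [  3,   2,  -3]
AB = 
  [  2,   2,  -3]
  [  3,   4,  -6]
  [ -7,  -6,   9]

A is 3×2 and B is 2×3, so AB is 3×3. Each entry is (row of A)·(column of B):
AB[1,1] = (1)(-1) + (1)(3) = 2
AB[1,2] = (1)(0) + (1)(2) = 2
AB[1,3] = (1)(0) + (1)(-3) = -3
AB[2,1] = (3)(-1) + (2)(3) = 3
AB[2,2] = (3)(0) + (2)(2) = 4
AB[2,3] = (3)(0) + (2)(-3) = -6
AB[3,1] = (-2)(-1) + (-3)(3) = -7
AB[3,2] = (-2)(0) + (-3)(2) = -6
AB[3,3] = (-2)(0) + (-3)(-3) = 9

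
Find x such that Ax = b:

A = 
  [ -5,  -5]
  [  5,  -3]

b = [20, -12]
x = [-3, -1]

Row reduce the augmented matrix [A|b]:
R2 → R2 + (1)·R1
REF = 
  [ -5,  -5,  20]
  [  0,  -8,   8]

Back-substitution:
x₂ = 8 / (-8) = -1
x₁ = (20 - (-5)(-1)) / (-5) = -3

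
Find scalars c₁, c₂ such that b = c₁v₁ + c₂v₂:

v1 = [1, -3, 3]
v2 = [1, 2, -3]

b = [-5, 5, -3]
c1 = -3, c2 = -2

b = -3·v1 + -2·v2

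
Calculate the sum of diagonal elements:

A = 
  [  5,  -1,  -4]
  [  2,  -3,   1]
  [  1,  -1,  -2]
0

tr(A) = 5 + -3 + -2 = 0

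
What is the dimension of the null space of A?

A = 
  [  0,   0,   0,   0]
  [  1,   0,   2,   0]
nullity(A) = 3

Row reduce:
Swap R1 ↔ R2
REF = 
  [  1,   0,   2,   0]
  [  0,   0,   0,   0]
Pivot columns: 1 → 1 pivot.
rank(A) = 1, so nullity(A) = 4 - 1 = 3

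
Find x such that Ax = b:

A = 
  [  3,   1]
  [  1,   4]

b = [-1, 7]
x = [-1, 2]

Row reduce the augmented matrix [A|b]:
R2 → R2 - (1/3)·R1
REF = 
  [   3,    1,   -1]
  [   0, 11/3, 22/3]

Back-substitution:
x₂ = (22/3) / (11/3) = 2
x₁ = (-1 - (1)(2)) / 3 = -1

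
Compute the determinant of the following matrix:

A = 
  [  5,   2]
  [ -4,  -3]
For a 2×2 matrix, det = ad - bc = (5)(-3) - (2)(-4) = -7

det(A) = -7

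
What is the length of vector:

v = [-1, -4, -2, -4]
6.083

||v||₂ = √((-1)² + (-4)² + (-2)² + (-4)²) = √37 = 6.083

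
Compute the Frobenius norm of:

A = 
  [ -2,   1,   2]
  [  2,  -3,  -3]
||A||_F = 5.568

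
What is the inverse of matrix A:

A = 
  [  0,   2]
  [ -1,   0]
det(A) = (0)(0) - (2)(-1) = 2
For a 2×2 matrix, A⁻¹ = (1/det(A)) · [[d, -b], [-c, a]]
    = (1/2) · [[0, -2], [1, 0]]

A⁻¹ = 
  [  0,  -1]
  [1/2,   0]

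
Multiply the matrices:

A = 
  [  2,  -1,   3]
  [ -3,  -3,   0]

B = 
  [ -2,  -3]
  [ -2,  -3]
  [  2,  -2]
A is 2×3 and B is 3×2, so AB is 2×2. Each entry is (row of A)·(column of B):
AB[1,1] = (2)(-2) + (-1)(-2) + (3)(2) = 4
AB[1,2] = (2)(-3) + (-1)(-3) + (3)(-2) = -9
AB[2,1] = (-3)(-2) + (-3)(-2) + (0)(2) = 12
AB[2,2] = (-3)(-3) + (-3)(-3) + (0)(-2) = 18

AB = 
  [  4,  -9]
  [ 12,  18]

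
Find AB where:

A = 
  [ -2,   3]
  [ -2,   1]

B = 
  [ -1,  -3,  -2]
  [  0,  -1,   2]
AB = 
  [  2,   3,  10]
  [  2,   5,   6]

A is 2×2 and B is 2×3, so AB is 2×3. Each entry is (row of A)·(column of B):
AB[1,1] = (-2)(-1) + (3)(0) = 2
AB[1,2] = (-2)(-3) + (3)(-1) = 3
AB[1,3] = (-2)(-2) + (3)(2) = 10
AB[2,1] = (-2)(-1) + (1)(0) = 2
AB[2,2] = (-2)(-3) + (1)(-1) = 5
AB[2,3] = (-2)(-2) + (1)(2) = 6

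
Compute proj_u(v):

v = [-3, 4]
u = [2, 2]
v·u = (-3)(2) + (4)(2) = 2
u·u = (2)² + (2)² = 8
proj_u(v) = (v·u / u·u) × u = (2/8) × u = (1/4) × u

proj_u(v) = [1/2, 1/2]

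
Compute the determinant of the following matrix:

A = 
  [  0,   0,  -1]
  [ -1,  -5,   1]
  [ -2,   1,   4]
Cofactor expansion along row 1:
det(A) = (0)·((-5)(4) - (1)(1)) - (0)·((-1)(4) - (1)(-2)) + (-1)·((-1)(1) - (-5)(-2))
  = (0)(-21) - (0)(-2) + (-1)(-11)
  = 11

det(A) = 11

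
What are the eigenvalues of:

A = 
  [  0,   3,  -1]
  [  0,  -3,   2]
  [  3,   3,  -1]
λ = -3, (-1 + √13)/2, (-1 - √13)/2  (≈ -3, 1.303, -2.303)

Characteristic polynomial: det(λI - A) = λ³ + 4λ² - 9
Testing integer divisors of the constant term: p(-3) = 0, so (λ + 3) is a factor:
p(λ) = (λ + 3)(λ² + λ - 3)
λ² + λ - 3 = 0  ⇒  λ = (-1 ± √((1)² - 4·(-3)))/2 = (-1 ± √(13))/2
  = (-1 + √13)/2,  (-1 - √13)/2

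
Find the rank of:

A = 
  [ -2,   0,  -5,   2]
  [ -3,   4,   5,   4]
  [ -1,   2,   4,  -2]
Row reduce:
R2 → R2 - (3/2)·R1
R3 → R3 - (1/2)·R1
R3 → R3 - (1/2)·R2
REF = 
  [  -2,    0,   -5,    2]
  [   0,    4, 25/2,    1]
  [   0,    0,  1/4, -7/2]
Pivot columns: 1, 2, 3 → 3 pivots.

rank(A) = 3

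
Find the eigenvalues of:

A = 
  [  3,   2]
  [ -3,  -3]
tr(A) = 0, det(A) = -3
Characteristic polynomial: λ² - tr(A)λ + det(A) = λ² - 3
λ² - 3 = 0  ⇒  λ = (0 ± √((0)² - 4·(-3)))/2 = (0 ± √(12))/2
  = √3,  -√3

λ = √3, -√3  (≈ 1.732, -1.732)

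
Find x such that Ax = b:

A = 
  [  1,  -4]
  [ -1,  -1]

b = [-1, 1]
Row reduce the augmented matrix [A|b]:
R2 → R2 + (1)·R1
REF = 
  [  1,  -4,  -1]
  [  0,  -5,   0]

Back-substitution:
x₂ = 0 / (-5) = 0
x₁ = (-1 - (-4)(0)) / 1 = -1

x = [-1, 0]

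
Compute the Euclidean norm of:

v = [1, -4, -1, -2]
4.69

||v||₂ = √((1)² + (-4)² + (-1)² + (-2)²) = √22 = 4.69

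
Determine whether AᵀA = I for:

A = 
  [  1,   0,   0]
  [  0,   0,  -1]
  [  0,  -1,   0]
Yes

AᵀA = 
  [  1,   0,   0]
  [  0,   1,   0]
  [  0,   0,   1]
= I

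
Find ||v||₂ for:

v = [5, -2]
5.385

||v||₂ = √((5)² + (-2)²) = √29 = 5.385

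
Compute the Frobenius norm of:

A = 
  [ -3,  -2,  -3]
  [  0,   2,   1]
||A||_F = 5.196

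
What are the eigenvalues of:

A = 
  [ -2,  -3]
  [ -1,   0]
tr(A) = -2, det(A) = -3
Characteristic polynomial: λ² - tr(A)λ + det(A) = λ² + 2λ - 3
λ² + 2λ - 3 = (λ + 3)(λ - 1)

λ = 1, -3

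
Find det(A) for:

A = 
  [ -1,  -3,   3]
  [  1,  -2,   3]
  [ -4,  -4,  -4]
Cofactor expansion along row 1:
det(A) = (-1)·((-2)(-4) - (3)(-4)) - (-3)·((1)(-4) - (3)(-4)) + (3)·((1)(-4) - (-2)(-4))
  = (-1)(20) - (-3)(8) + (3)(-12)
  = -32

det(A) = -32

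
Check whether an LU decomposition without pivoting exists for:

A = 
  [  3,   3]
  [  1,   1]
Yes.
A[1,1] = 3 ≠ 0, so Gaussian elimination proceeds without a row swap: multiplier ℓ₂₁ = (1)/(3) = 1/3, and U[2,2] = 1 - (1/3)(3) = 0.
L = 
  [  1,   0]
  [1/3,   1]
U = 
  [  3,   3]
  [  0,   0]
Check row 2 of LU: [(1/3)(3), (1/3)(3) + 0] = [1, 1] = row 2 of A ✓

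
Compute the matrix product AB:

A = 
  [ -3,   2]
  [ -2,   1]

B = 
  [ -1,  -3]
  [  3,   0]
A is 2×2 and B is 2×2, so AB is 2×2. Each entry is (row of A)·(column of B):
AB[1,1] = (-3)(-1) + (2)(3) = 9
AB[1,2] = (-3)(-3) + (2)(0) = 9
AB[2,1] = (-2)(-1) + (1)(3) = 5
AB[2,2] = (-2)(-3) + (1)(0) = 6

AB = 
  [  9,   9]
  [  5,   6]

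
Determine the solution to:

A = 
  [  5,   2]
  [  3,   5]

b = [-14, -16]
Row reduce the augmented matrix [A|b]:
R2 → R2 - (3/5)·R1
REF = 
  [    5,     2,   -14]
  [    0,  19/5, -38/5]

Back-substitution:
x₂ = (-38/5) / (19/5) = -2
x₁ = (-14 - (2)(-2)) / 5 = -2

x = [-2, -2]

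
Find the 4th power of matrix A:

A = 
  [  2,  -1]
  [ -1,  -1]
A^4 = 
  [ 26,  -7]
  [ -7,   5]

A² = A·A:
A²[1,1] = (2)(2) + (-1)(-1) = 5
A²[1,2] = (2)(-1) + (-1)(-1) = -1
A²[2,1] = (-1)(2) + (-1)(-1) = -1
A²[2,2] = (-1)(-1) + (-1)(-1) = 2
A² = 
  [  5,  -1]
  [ -1,   2]

A^3 = A^2·A:
A^3[1,1] = (5)(2) + (-1)(-1) = 11
A^3[1,2] = (5)(-1) + (-1)(-1) = -4
A^3[2,1] = (-1)(2) + (2)(-1) = -4
A^3[2,2] = (-1)(-1) + (2)(-1) = -1
A^3 = 
  [ 11,  -4]
  [ -4,  -1]

A^4 = A^3·A:
A^4[1,1] = (11)(2) + (-4)(-1) = 26
A^4[1,2] = (11)(-1) + (-4)(-1) = -7
A^4[2,1] = (-4)(2) + (-1)(-1) = -7
A^4[2,2] = (-4)(-1) + (-1)(-1) = 5
A^4 = 
  [ 26,  -7]
  [ -7,   5]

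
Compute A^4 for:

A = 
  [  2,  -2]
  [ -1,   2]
A^4 = 
  [ 68, -96]
  [-48,  68]

A² = A·A:
A²[1,1] = (2)(2) + (-2)(-1) = 6
A²[1,2] = (2)(-2) + (-2)(2) = -8
A²[2,1] = (-1)(2) + (2)(-1) = -4
A²[2,2] = (-1)(-2) + (2)(2) = 6
A² = 
  [  6,  -8]
  [ -4,   6]

A^3 = A^2·A:
A^3[1,1] = (6)(2) + (-8)(-1) = 20
A^3[1,2] = (6)(-2) + (-8)(2) = -28
A^3[2,1] = (-4)(2) + (6)(-1) = -14
A^3[2,2] = (-4)(-2) + (6)(2) = 20
A^3 = 
  [ 20, -28]
  [-14,  20]

A^4 = A^3·A:
A^4[1,1] = (20)(2) + (-28)(-1) = 68
A^4[1,2] = (20)(-2) + (-28)(2) = -96
A^4[2,1] = (-14)(2) + (20)(-1) = -48
A^4[2,2] = (-14)(-2) + (20)(2) = 68
A^4 = 
  [ 68, -96]
  [-48,  68]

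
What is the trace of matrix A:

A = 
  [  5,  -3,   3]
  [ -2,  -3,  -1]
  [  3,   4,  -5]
-3

tr(A) = 5 + -3 + -5 = -3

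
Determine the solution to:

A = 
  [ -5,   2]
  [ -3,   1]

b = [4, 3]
Row reduce the augmented matrix [A|b]:
R2 → R2 - (3/5)·R1
REF = 
  [  -5,    2,    4]
  [   0, -1/5,  3/5]

Back-substitution:
x₂ = (3/5) / (-1/5) = -3
x₁ = (4 - (2)(-3)) / (-5) = -2

x = [-2, -3]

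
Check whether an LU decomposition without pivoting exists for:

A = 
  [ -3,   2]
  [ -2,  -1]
Yes.
A[1,1] = -3 ≠ 0, so Gaussian elimination proceeds without a row swap: multiplier ℓ₂₁ = (-2)/(-3) = 2/3, and U[2,2] = -1 - (2/3)(2) = -7/3.
L = 
  [  1,   0]
  [2/3,   1]
U = 
  [  -3,    2]
  [   0, -7/3]
Check row 2 of LU: [(2/3)(-3), (2/3)(2) + (-7/3)] = [-2, -1] = row 2 of A ✓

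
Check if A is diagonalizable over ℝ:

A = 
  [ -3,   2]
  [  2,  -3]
Yes

tr(A) = -6, det(A) = 5
Characteristic polynomial: λ² - tr(A)λ + det(A) = λ² + 6λ + 5
λ² + 6λ + 5 = (λ + 5)(λ + 1)
Eigenvalues: -1, -5
λ=-5: alg. mult. = 1, geom. mult. = 2 - rank(A - (-5)I) = 2 - 1 = 1
λ=-1: alg. mult. = 1, geom. mult. = 2 - rank(A - (-1)I) = 2 - 1 = 1
Sum of geometric multiplicities equals n, so A has n independent eigenvectors.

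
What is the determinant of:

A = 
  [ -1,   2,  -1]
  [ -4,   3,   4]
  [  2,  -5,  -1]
-23

Cofactor expansion along row 1:
det(A) = (-1)·((3)(-1) - (4)(-5)) - (2)·((-4)(-1) - (4)(2)) + (-1)·((-4)(-5) - (3)(2))
  = (-1)(17) - (2)(-4) + (-1)(14)
  = -23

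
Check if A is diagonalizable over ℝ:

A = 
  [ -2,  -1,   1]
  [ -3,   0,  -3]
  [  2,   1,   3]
No

Characteristic polynomial: det(λI - A) = λ³ - λ² - 8λ + 12
Testing integer divisors of the constant term: p(2) = 0, so (λ - 2) is a factor:
p(λ) = (λ - 2)(λ² + λ - 6)
λ² + λ - 6 = (λ + 3)(λ - 2)
Eigenvalues: 2, 2, -3
λ=-3: alg. mult. = 1, geom. mult. = 3 - rank(A - (-3)I) = 3 - 2 = 1
λ=2: alg. mult. = 2, geom. mult. = 3 - rank(A - (2)I) = 3 - 2 = 1
Sum of geometric multiplicities = 2 < n = 3, so there aren't enough independent eigenvectors.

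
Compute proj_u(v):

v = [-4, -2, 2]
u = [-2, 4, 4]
v·u = (-4)(-2) + (-2)(4) + (2)(4) = 8
u·u = (-2)² + (4)² + (4)² = 36
proj_u(v) = (v·u / u·u) × u = (8/36) × u = (2/9) × u

proj_u(v) = [-4/9, 8/9, 8/9]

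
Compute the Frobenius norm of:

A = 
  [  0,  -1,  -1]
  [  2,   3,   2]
||A||_F = 4.359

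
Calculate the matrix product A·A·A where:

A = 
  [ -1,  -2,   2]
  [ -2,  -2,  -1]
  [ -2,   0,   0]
A² = A·A:
A²[1,1] = (-1)(-1) + (-2)(-2) + (2)(-2) = 1
A²[1,2] = (-1)(-2) + (-2)(-2) + (2)(0) = 6
A²[1,3] = (-1)(2) + (-2)(-1) + (2)(0) = 0
A²[2,1] = (-2)(-1) + (-2)(-2) + (-1)(-2) = 8
A²[2,2] = (-2)(-2) + (-2)(-2) + (-1)(0) = 8
A²[2,3] = (-2)(2) + (-2)(-1) + (-1)(0) = -2
A²[3,1] = (-2)(-1) + (0)(-2) + (0)(-2) = 2
A²[3,2] = (-2)(-2) + (0)(-2) + (0)(0) = 4
A²[3,3] = (-2)(2) + (0)(-1) + (0)(0) = -4
A² = 
  [  1,   6,   0]
  [  8,   8,  -2]
  [  2,   4,  -4]

A^3 = A^2·A:
A^3[1,1] = (1)(-1) + (6)(-2) + (0)(-2) = -13
A^3[1,2] = (1)(-2) + (6)(-2) + (0)(0) = -14
A^3[1,3] = (1)(2) + (6)(-1) + (0)(0) = -4
A^3[2,1] = (8)(-1) + (8)(-2) + (-2)(-2) = -20
A^3[2,2] = (8)(-2) + (8)(-2) + (-2)(0) = -32
A^3[2,3] = (8)(2) + (8)(-1) + (-2)(0) = 8
A^3[3,1] = (2)(-1) + (4)(-2) + (-4)(-2) = -2
A^3[3,2] = (2)(-2) + (4)(-2) + (-4)(0) = -12
A^3[3,3] = (2)(2) + (4)(-1) + (-4)(0) = 0
A^3 = 
  [-13, -14,  -4]
  [-20, -32,   8]
  [ -2, -12,   0]

Therefore
A^3 = 
  [-13, -14,  -4]
  [-20, -32,   8]
  [ -2, -12,   0]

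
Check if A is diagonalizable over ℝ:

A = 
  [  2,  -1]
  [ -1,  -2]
Yes

tr(A) = 0, det(A) = -5
Characteristic polynomial: λ² - tr(A)λ + det(A) = λ² - 5
λ² - 5 = 0  ⇒  λ = (0 ± √((0)² - 4·(-5)))/2 = (0 ± √(20))/2
  = √5,  -√5
Eigenvalues: √5, -√5  (≈ 2.236, -2.236)
The two irrational eigenvalues are distinct (simple), so each has alg. mult. = geom. mult. = 1.
Sum of geometric multiplicities equals n, so A has n independent eigenvectors.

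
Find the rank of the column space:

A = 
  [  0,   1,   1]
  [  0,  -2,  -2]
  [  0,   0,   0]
Row reduce:
R2 → R2 + (2)·R1
REF = 
  [  0,   1,   1]
  [  0,   0,   0]
  [  0,   0,   0]
Pivot columns: 2 → 1 pivot.
dim(Col(A)) = number of pivot columns = 1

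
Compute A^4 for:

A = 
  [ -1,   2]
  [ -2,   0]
A^4 = 
  [  5,  14]
  [-14,  12]

A² = A·A:
A²[1,1] = (-1)(-1) + (2)(-2) = -3
A²[1,2] = (-1)(2) + (2)(0) = -2
A²[2,1] = (-2)(-1) + (0)(-2) = 2
A²[2,2] = (-2)(2) + (0)(0) = -4
A² = 
  [ -3,  -2]
  [  2,  -4]

A^3 = A^2·A:
A^3[1,1] = (-3)(-1) + (-2)(-2) = 7
A^3[1,2] = (-3)(2) + (-2)(0) = -6
A^3[2,1] = (2)(-1) + (-4)(-2) = 6
A^3[2,2] = (2)(2) + (-4)(0) = 4
A^3 = 
  [  7,  -6]
  [  6,   4]

A^4 = A^3·A:
A^4[1,1] = (7)(-1) + (-6)(-2) = 5
A^4[1,2] = (7)(2) + (-6)(0) = 14
A^4[2,1] = (6)(-1) + (4)(-2) = -14
A^4[2,2] = (6)(2) + (4)(0) = 12
A^4 = 
  [  5,  14]
  [-14,  12]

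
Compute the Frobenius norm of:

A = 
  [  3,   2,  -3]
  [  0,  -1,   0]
||A||_F = 4.796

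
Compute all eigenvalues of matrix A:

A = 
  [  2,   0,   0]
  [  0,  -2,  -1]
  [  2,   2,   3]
λ = 2, (1 + √17)/2, (1 - √17)/2  (≈ 2, 2.562, -1.562)

Characteristic polynomial: det(λI - A) = λ³ - 3λ² - 2λ + 8
Testing integer divisors of the constant term: p(2) = 0, so (λ - 2) is a factor:
p(λ) = (λ - 2)(λ² - λ - 4)
λ² - λ - 4 = 0  ⇒  λ = (1 ± √((-1)² - 4·(-4)))/2 = (1 ± √(17))/2
  = (1 + √17)/2,  (1 - √17)/2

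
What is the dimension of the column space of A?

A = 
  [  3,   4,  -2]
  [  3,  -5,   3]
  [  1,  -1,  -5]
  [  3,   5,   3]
Row reduce:
R2 → R2 - (1)·R1
R3 → R3 - (1/3)·R1
R4 → R4 - (1)·R1
R3 → R3 - (7/27)·R2
R4 → R4 + (1/9)·R2
R4 → R4 + (75/76)·R3
REF = 
  [      3,       4,      -2]
  [      0,      -9,       5]
  [      0,       0, -152/27]
  [      0,       0,       0]
Pivot columns: 1, 2, 3 → 3 pivots.
dim(Col(A)) = number of pivot columns = 3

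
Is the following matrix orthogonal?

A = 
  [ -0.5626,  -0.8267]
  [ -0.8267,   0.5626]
Yes

AᵀA = 
  [  1,   0]
  [  0,   1]
≈ I (equal to I up to the 4-dp rounding of the entries)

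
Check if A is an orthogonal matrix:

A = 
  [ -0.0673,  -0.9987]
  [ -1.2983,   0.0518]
No

AᵀA = 
  [  1.6901,   0]
  [  0,   1.0001]
≠ I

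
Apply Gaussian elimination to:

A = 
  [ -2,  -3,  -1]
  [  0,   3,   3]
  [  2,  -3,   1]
Row operations:
R3 → R3 + (1)·R1
R3 → R3 + (2)·R2

Resulting echelon form:
REF = 
  [ -2,  -3,  -1]
  [  0,   3,   3]
  [  0,   0,   6]

Rank = 3 (number of non-zero pivot rows).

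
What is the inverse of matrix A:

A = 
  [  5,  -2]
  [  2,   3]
det(A) = (5)(3) - (-2)(2) = 19
For a 2×2 matrix, A⁻¹ = (1/det(A)) · [[d, -b], [-c, a]]
    = (1/19) · [[3, 2], [-2, 5]]

A⁻¹ = 
  [ 3/19,  2/19]
  [-2/19,  5/19]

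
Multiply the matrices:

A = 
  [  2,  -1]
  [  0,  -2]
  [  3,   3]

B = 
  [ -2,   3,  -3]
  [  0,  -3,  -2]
AB = 
  [ -4,   9,  -4]
  [  0,   6,   4]
  [ -6,   0, -15]

A is 3×2 and B is 2×3, so AB is 3×3. Each entry is (row of A)·(column of B):
AB[1,1] = (2)(-2) + (-1)(0) = -4
AB[1,2] = (2)(3) + (-1)(-3) = 9
AB[1,3] = (2)(-3) + (-1)(-2) = -4
AB[2,1] = (0)(-2) + (-2)(0) = 0
AB[2,2] = (0)(3) + (-2)(-3) = 6
AB[2,3] = (0)(-3) + (-2)(-2) = 4
AB[3,1] = (3)(-2) + (3)(0) = -6
AB[3,2] = (3)(3) + (3)(-3) = 0
AB[3,3] = (3)(-3) + (3)(-2) = -15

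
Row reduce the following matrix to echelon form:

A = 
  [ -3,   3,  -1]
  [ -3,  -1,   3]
Row operations:
R2 → R2 - (1)·R1

Resulting echelon form:
REF = 
  [ -3,   3,  -1]
  [  0,  -4,   4]

Rank = 2 (number of non-zero pivot rows).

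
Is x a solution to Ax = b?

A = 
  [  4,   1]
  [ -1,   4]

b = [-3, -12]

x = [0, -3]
Yes

Ax = [-3, -12] = b ✓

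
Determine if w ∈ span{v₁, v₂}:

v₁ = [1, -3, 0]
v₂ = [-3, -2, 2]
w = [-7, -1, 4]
Yes

Form the augmented matrix and row-reduce:
[v₁|v₂|w] = 
  [  1,  -3,  -7]
  [ -3,  -2,  -1]
  [  0,   2,   4]
R2 → R2 + (3)·R1
R3 → R3 + (2/11)·R2
REF = 
  [  1,  -3,  -7]
  [  0, -11, -22]
  [  0,   0,   0]

No row of the form [0 0 | nonzero], so the system is consistent. Back-substitution gives c₁ = -1, c₂ = 2: w = (-1)·v₁ + (2)·v₂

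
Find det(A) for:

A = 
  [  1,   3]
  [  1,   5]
For a 2×2 matrix, det = ad - bc = (1)(5) - (3)(1) = 2

det(A) = 2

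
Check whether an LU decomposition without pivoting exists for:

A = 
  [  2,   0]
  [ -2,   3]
Yes.
A[1,1] = 2 ≠ 0, so Gaussian elimination proceeds without a row swap: multiplier ℓ₂₁ = (-2)/(2) = -1, and U[2,2] = 3 - (-1)(0) = 3.
L = 
  [  1,   0]
  [ -1,   1]
U = 
  [  2,   0]
  [  0,   3]
Check row 2 of LU: [(-1)(2), (-1)(0) + 3] = [-2, 3] = row 2 of A ✓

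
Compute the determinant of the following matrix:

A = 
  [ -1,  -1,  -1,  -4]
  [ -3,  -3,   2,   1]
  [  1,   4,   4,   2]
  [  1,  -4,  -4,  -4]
-170

Cofactor expansion along row 1: det(A) = a₁₁M₁₁ - a₁₂M₁₂ + a₁₃M₁₃ - a₁₄M₁₄

M₁₁ = det[[-3, 2, 1]; [4, 4, 2]; [-4, -4, -4]]
  = (-3)·((4)(-4) - (2)(-4)) - (2)·((4)(-4) - (2)(-4)) + (1)·((4)(-4) - (4)(-4))
  = (-3)(-8) - (2)(-8) + (1)(0)
  = 40
M₁₂ = det[[-3, 2, 1]; [1, 4, 2]; [1, -4, -4]]
  = (-3)·((4)(-4) - (2)(-4)) - (2)·((1)(-4) - (2)(1)) + (1)·((1)(-4) - (4)(1))
  = (-3)(-8) - (2)(-6) + (1)(-8)
  = 28
M₁₃ = det[[-3, -3, 1]; [1, 4, 2]; [1, -4, -4]]
  = (-3)·((4)(-4) - (2)(-4)) - (-3)·((1)(-4) - (2)(1)) + (1)·((1)(-4) - (4)(1))
  = (-3)(-8) - (-3)(-6) + (1)(-8)
  = -2
M₁₄ = det[[-3, -3, 2]; [1, 4, 4]; [1, -4, -4]]
  = (-3)·((4)(-4) - (4)(-4)) - (-3)·((1)(-4) - (4)(1)) + (2)·((1)(-4) - (4)(1))
  = (-3)(0) - (-3)(-8) + (2)(-8)
  = -40

det(A) = (-1)(40) - (-1)(28) + (-1)(-2) - (-4)(-40) = -170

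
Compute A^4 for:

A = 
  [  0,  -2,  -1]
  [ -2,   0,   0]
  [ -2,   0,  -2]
A² = A·A:
A²[1,1] = (0)(0) + (-2)(-2) + (-1)(-2) = 6
A²[1,2] = (0)(-2) + (-2)(0) + (-1)(0) = 0
A²[1,3] = (0)(-1) + (-2)(0) + (-1)(-2) = 2
A²[2,1] = (-2)(0) + (0)(-2) + (0)(-2) = 0
A²[2,2] = (-2)(-2) + (0)(0) + (0)(0) = 4
A²[2,3] = (-2)(-1) + (0)(0) + (0)(-2) = 2
A²[3,1] = (-2)(0) + (0)(-2) + (-2)(-2) = 4
A²[3,2] = (-2)(-2) + (0)(0) + (-2)(0) = 4
A²[3,3] = (-2)(-1) + (0)(0) + (-2)(-2) = 6
A² = 
  [  6,   0,   2]
  [  0,   4,   2]
  [  4,   4,   6]

A^3 = A^2·A:
A^3[1,1] = (6)(0) + (0)(-2) + (2)(-2) = -4
A^3[1,2] = (6)(-2) + (0)(0) + (2)(0) = -12
A^3[1,3] = (6)(-1) + (0)(0) + (2)(-2) = -10
A^3[2,1] = (0)(0) + (4)(-2) + (2)(-2) = -12
A^3[2,2] = (0)(-2) + (4)(0) + (2)(0) = 0
A^3[2,3] = (0)(-1) + (4)(0) + (2)(-2) = -4
A^3[3,1] = (4)(0) + (4)(-2) + (6)(-2) = -20
A^3[3,2] = (4)(-2) + (4)(0) + (6)(0) = -8
A^3[3,3] = (4)(-1) + (4)(0) + (6)(-2) = -16
A^3 = 
  [ -4, -12, -10]
  [-12,   0,  -4]
  [-20,  -8, -16]

A^4 = A^3·A:
A^4[1,1] = (-4)(0) + (-12)(-2) + (-10)(-2) = 44
A^4[1,2] = (-4)(-2) + (-12)(0) + (-10)(0) = 8
A^4[1,3] = (-4)(-1) + (-12)(0) + (-10)(-2) = 24
A^4[2,1] = (-12)(0) + (0)(-2) + (-4)(-2) = 8
A^4[2,2] = (-12)(-2) + (0)(0) + (-4)(0) = 24
A^4[2,3] = (-12)(-1) + (0)(0) + (-4)(-2) = 20
A^4[3,1] = (-20)(0) + (-8)(-2) + (-16)(-2) = 48
A^4[3,2] = (-20)(-2) + (-8)(0) + (-16)(0) = 40
A^4[3,3] = (-20)(-1) + (-8)(0) + (-16)(-2) = 52
A^4 = 
  [ 44,   8,  24]
  [  8,  24,  20]
  [ 48,  40,  52]

Therefore
A^4 = 
  [ 44,   8,  24]
  [  8,  24,  20]
  [ 48,  40,  52]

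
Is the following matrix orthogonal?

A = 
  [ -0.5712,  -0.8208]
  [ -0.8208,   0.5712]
Yes

AᵀA = 
  [  1,   0]
  [  0,   1]
≈ I (equal to I up to the 4-dp rounding of the entries)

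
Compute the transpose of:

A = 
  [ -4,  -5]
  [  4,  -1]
Aᵀ = 
  [ -4,   4]
  [ -5,  -1]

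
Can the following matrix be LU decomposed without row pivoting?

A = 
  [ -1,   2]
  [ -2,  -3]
Yes.
A[1,1] = -1 ≠ 0, so Gaussian elimination proceeds without a row swap: multiplier ℓ₂₁ = (-2)/(-1) = 2, and U[2,2] = -3 - (2)(2) = -7.
L = 
  [  1,   0]
  [  2,   1]
U = 
  [ -1,   2]
  [  0,  -7]
Check row 2 of LU: [(2)(-1), (2)(2) + (-7)] = [-2, -3] = row 2 of A ✓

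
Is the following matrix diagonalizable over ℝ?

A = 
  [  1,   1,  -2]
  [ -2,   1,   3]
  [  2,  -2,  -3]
No

Characteristic polynomial: det(λI - A) = λ³ + λ² + 7λ + 1
By the rational root theorem any rational root is an integer dividing 1; none of those is a root, so p(λ) has no rational roots and hence (being an irreducible cubic) no repeated roots.
Discriminant of the cubic: Δ = -1228
Δ < 0 ⇒ one real eigenvalue and a complex-conjugate pair: λ ≈ -0.4273 + 2.587i, -0.4273 - 2.587i, -0.1454
Has complex eigenvalues (not diagonalizable over ℝ).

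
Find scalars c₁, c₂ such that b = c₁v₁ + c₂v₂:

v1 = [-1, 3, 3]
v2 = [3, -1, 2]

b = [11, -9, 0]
c1 = -2, c2 = 3

b = -2·v1 + 3·v2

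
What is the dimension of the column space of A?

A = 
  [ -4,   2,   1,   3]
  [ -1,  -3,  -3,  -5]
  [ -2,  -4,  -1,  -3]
Row reduce:
R2 → R2 - (1/4)·R1
R3 → R3 - (1/2)·R1
R3 → R3 - (10/7)·R2
REF = 
  [   -4,     2,     1,     3]
  [    0,  -7/2, -13/4, -23/4]
  [    0,     0,  22/7,  26/7]
Pivot columns: 1, 2, 3 → 3 pivots.
dim(Col(A)) = number of pivot columns = 3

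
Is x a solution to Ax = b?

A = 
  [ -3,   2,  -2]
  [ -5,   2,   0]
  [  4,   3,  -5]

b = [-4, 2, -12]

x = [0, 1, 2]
No

Ax = [-2, 2, -7] ≠ b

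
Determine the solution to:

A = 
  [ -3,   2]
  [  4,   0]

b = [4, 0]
x = [0, 2]

Row reduce the augmented matrix [A|b]:
R2 → R2 + (4/3)·R1
REF = 
  [  -3,    2,    4]
  [   0,  8/3, 16/3]

Back-substitution:
x₂ = (16/3) / (8/3) = 2
x₁ = (4 - (2)(2)) / (-3) = 0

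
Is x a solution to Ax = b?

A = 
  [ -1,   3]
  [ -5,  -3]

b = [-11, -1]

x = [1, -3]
No

Ax = [-10, 4] ≠ b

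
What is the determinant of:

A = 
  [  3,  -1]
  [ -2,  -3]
-11

For a 2×2 matrix, det = ad - bc = (3)(-3) - (-1)(-2) = -11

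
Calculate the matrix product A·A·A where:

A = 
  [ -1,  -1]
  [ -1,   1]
A^3 = 
  [ -2,  -2]
  [ -2,   2]

A² = A·A:
A²[1,1] = (-1)(-1) + (-1)(-1) = 2
A²[1,2] = (-1)(-1) + (-1)(1) = 0
A²[2,1] = (-1)(-1) + (1)(-1) = 0
A²[2,2] = (-1)(-1) + (1)(1) = 2
A² = 
  [  2,   0]
  [  0,   2]

A^3 = A^2·A:
A^3[1,1] = (2)(-1) + (0)(-1) = -2
A^3[1,2] = (2)(-1) + (0)(1) = -2
A^3[2,1] = (0)(-1) + (2)(-1) = -2
A^3[2,2] = (0)(-1) + (2)(1) = 2
A^3 = 
  [ -2,  -2]
  [ -2,   2]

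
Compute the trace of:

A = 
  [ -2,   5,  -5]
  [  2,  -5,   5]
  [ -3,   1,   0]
-7

tr(A) = -2 + -5 + 0 = -7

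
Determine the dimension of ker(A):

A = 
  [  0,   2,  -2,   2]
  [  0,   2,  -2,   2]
nullity(A) = 3

Row reduce:
R2 → R2 - (1)·R1
REF = 
  [  0,   2,  -2,   2]
  [  0,   0,   0,   0]
Pivot columns: 2 → 1 pivot.
rank(A) = 1, so nullity(A) = 4 - 1 = 3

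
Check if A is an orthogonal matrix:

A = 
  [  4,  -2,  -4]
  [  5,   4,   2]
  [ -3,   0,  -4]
No

AᵀA = 
  [ 50,  12,   6]
  [ 12,  20,  16]
  [  6,  16,  36]
≠ I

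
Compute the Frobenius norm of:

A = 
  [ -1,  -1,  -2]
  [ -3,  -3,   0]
||A||_F = 4.899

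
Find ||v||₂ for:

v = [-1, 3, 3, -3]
5.292

||v||₂ = √((-1)² + (3)² + (3)² + (-3)²) = √28 = 5.292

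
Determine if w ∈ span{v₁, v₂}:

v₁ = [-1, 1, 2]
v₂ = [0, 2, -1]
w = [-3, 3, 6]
Yes

Form the augmented matrix and row-reduce:
[v₁|v₂|w] = 
  [ -1,   0,  -3]
  [  1,   2,   3]
  [  2,  -1,   6]
R2 → R2 + (1)·R1
R3 → R3 + (2)·R1
R3 → R3 + (1/2)·R2
REF = 
  [ -1,   0,  -3]
  [  0,   2,   0]
  [  0,   0,   0]

No row of the form [0 0 | nonzero], so the system is consistent. Back-substitution gives c₁ = 3, c₂ = 0: w = (3)·v₁ + (0)·v₂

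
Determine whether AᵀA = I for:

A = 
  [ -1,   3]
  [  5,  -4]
No

AᵀA = 
  [ 26, -23]
  [-23,  25]
≠ I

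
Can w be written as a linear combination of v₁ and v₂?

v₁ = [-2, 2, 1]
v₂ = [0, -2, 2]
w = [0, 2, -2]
Yes

Form the augmented matrix and row-reduce:
[v₁|v₂|w] = 
  [ -2,   0,   0]
  [  2,  -2,   2]
  [  1,   2,  -2]
R2 → R2 + (1)·R1
R3 → R3 + (1/2)·R1
R3 → R3 + (1)·R2
REF = 
  [ -2,   0,   0]
  [  0,  -2,   2]
  [  0,   0,   0]

No row of the form [0 0 | nonzero], so the system is consistent. Back-substitution gives c₁ = 0, c₂ = -1: w = (0)·v₁ + (-1)·v₂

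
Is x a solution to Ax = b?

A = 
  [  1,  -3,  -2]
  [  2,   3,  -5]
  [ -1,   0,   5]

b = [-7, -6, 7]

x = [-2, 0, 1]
No

Ax = [-4, -9, 7] ≠ b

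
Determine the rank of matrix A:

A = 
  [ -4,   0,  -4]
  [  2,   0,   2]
Row reduce:
R2 → R2 + (1/2)·R1
REF = 
  [ -4,   0,  -4]
  [  0,   0,   0]
Pivot columns: 1 → 1 pivot.

rank(A) = 1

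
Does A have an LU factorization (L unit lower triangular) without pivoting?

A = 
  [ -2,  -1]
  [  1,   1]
Yes.
A[1,1] = -2 ≠ 0, so Gaussian elimination proceeds without a row swap: multiplier ℓ₂₁ = (1)/(-2) = -1/2, and U[2,2] = 1 - (-1/2)(-1) = 1/2.
L = 
  [   1,    0]
  [-1/2,    1]
U = 
  [ -2,  -1]
  [  0, 1/2]
Check row 2 of LU: [(-1/2)(-2), (-1/2)(-1) + (1/2)] = [1, 1] = row 2 of A ✓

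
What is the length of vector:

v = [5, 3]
5.831

||v||₂ = √((5)² + (3)²) = √34 = 5.831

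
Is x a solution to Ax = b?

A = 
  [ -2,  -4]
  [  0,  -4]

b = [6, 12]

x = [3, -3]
Yes

Ax = [6, 12] = b ✓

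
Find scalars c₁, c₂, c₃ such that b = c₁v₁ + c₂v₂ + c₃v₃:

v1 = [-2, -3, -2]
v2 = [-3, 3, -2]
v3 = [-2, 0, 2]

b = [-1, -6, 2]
c1 = 1, c2 = -1, c3 = 1

b = 1·v1 + -1·v2 + 1·v3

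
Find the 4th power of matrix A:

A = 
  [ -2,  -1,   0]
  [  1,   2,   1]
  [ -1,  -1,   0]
A² = A·A:
A²[1,1] = (-2)(-2) + (-1)(1) + (0)(-1) = 3
A²[1,2] = (-2)(-1) + (-1)(2) + (0)(-1) = 0
A²[1,3] = (-2)(0) + (-1)(1) + (0)(0) = -1
A²[2,1] = (1)(-2) + (2)(1) + (1)(-1) = -1
A²[2,2] = (1)(-1) + (2)(2) + (1)(-1) = 2
A²[2,3] = (1)(0) + (2)(1) + (1)(0) = 2
A²[3,1] = (-1)(-2) + (-1)(1) + (0)(-1) = 1
A²[3,2] = (-1)(-1) + (-1)(2) + (0)(-1) = -1
A²[3,3] = (-1)(0) + (-1)(1) + (0)(0) = -1
A² = 
  [  3,   0,  -1]
  [ -1,   2,   2]
  [  1,  -1,  -1]

A^3 = A^2·A:
A^3[1,1] = (3)(-2) + (0)(1) + (-1)(-1) = -5
A^3[1,2] = (3)(-1) + (0)(2) + (-1)(-1) = -2
A^3[1,3] = (3)(0) + (0)(1) + (-1)(0) = 0
A^3[2,1] = (-1)(-2) + (2)(1) + (2)(-1) = 2
A^3[2,2] = (-1)(-1) + (2)(2) + (2)(-1) = 3
A^3[2,3] = (-1)(0) + (2)(1) + (2)(0) = 2
A^3[3,1] = (1)(-2) + (-1)(1) + (-1)(-1) = -2
A^3[3,2] = (1)(-1) + (-1)(2) + (-1)(-1) = -2
A^3[3,3] = (1)(0) + (-1)(1) + (-1)(0) = -1
A^3 = 
  [ -5,  -2,   0]
  [  2,   3,   2]
  [ -2,  -2,  -1]

A^4 = A^3·A:
A^4[1,1] = (-5)(-2) + (-2)(1) + (0)(-1) = 8
A^4[1,2] = (-5)(-1) + (-2)(2) + (0)(-1) = 1
A^4[1,3] = (-5)(0) + (-2)(1) + (0)(0) = -2
A^4[2,1] = (2)(-2) + (3)(1) + (2)(-1) = -3
A^4[2,2] = (2)(-1) + (3)(2) + (2)(-1) = 2
A^4[2,3] = (2)(0) + (3)(1) + (2)(0) = 3
A^4[3,1] = (-2)(-2) + (-2)(1) + (-1)(-1) = 3
A^4[3,2] = (-2)(-1) + (-2)(2) + (-1)(-1) = -1
A^4[3,3] = (-2)(0) + (-2)(1) + (-1)(0) = -2
A^4 = 
  [  8,   1,  -2]
  [ -3,   2,   3]
  [  3,  -1,  -2]

Therefore
A^4 = 
  [  8,   1,  -2]
  [ -3,   2,   3]
  [  3,  -1,  -2]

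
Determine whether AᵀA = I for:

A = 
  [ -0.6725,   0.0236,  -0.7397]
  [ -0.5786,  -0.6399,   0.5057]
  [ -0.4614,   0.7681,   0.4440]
Yes

AᵀA = 
  [  0.9999,   0,   0]
  [  0,   1,   0]
  [  0,   0,   1]
≈ I (equal to I up to the 4-dp rounding of the entries)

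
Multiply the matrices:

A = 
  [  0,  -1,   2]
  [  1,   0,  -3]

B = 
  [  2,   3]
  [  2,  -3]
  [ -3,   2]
A is 2×3 and B is 3×2, so AB is 2×2. Each entry is (row of A)·(column of B):
AB[1,1] = (0)(2) + (-1)(2) + (2)(-3) = -8
AB[1,2] = (0)(3) + (-1)(-3) + (2)(2) = 7
AB[2,1] = (1)(2) + (0)(2) + (-3)(-3) = 11
AB[2,2] = (1)(3) + (0)(-3) + (-3)(2) = -3

AB = 
  [ -8,   7]
  [ 11,  -3]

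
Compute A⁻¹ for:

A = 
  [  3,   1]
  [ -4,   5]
det(A) = (3)(5) - (1)(-4) = 19
For a 2×2 matrix, A⁻¹ = (1/det(A)) · [[d, -b], [-c, a]]
    = (1/19) · [[5, -1], [4, 3]]

A⁻¹ = 
  [ 5/19, -1/19]
  [ 4/19,  3/19]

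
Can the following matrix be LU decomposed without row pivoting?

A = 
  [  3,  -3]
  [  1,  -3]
Yes.
A[1,1] = 3 ≠ 0, so Gaussian elimination proceeds without a row swap: multiplier ℓ₂₁ = (1)/(3) = 1/3, and U[2,2] = -3 - (1/3)(-3) = -2.
L = 
  [  1,   0]
  [1/3,   1]
U = 
  [  3,  -3]
  [  0,  -2]
Check row 2 of LU: [(1/3)(3), (1/3)(-3) + (-2)] = [1, -3] = row 2 of A ✓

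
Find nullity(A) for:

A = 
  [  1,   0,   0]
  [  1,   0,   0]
nullity(A) = 2

Row reduce:
R2 → R2 - (1)·R1
REF = 
  [  1,   0,   0]
  [  0,   0,   0]
Pivot columns: 1 → 1 pivot.
rank(A) = 1, so nullity(A) = 3 - 1 = 2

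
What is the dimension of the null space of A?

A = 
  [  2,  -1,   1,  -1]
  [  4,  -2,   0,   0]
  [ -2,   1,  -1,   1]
nullity(A) = 2

Row reduce:
R2 → R2 - (2)·R1
R3 → R3 + (1)·R1
REF = 
  [  2,  -1,   1,  -1]
  [  0,   0,  -2,   2]
  [  0,   0,   0,   0]
Pivot columns: 1, 3 → 2 pivots.
rank(A) = 2, so nullity(A) = 4 - 2 = 2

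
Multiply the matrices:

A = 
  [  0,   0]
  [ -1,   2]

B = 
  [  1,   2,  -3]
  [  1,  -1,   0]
AB = 
  [  0,   0,   0]
  [  1,  -4,   3]

A is 2×2 and B is 2×3, so AB is 2×3. Each entry is (row of A)·(column of B):
AB[1,1] = (0)(1) + (0)(1) = 0
AB[1,2] = (0)(2) + (0)(-1) = 0
AB[1,3] = (0)(-3) + (0)(0) = 0
AB[2,1] = (-1)(1) + (2)(1) = 1
AB[2,2] = (-1)(2) + (2)(-1) = -4
AB[2,3] = (-1)(-3) + (2)(0) = 3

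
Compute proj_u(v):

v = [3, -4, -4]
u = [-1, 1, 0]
proj_u(v) = [7/2, -7/2, 0]

v·u = (3)(-1) + (-4)(1) + (-4)(0) = -7
u·u = (-1)² + (1)² + (0)² = 2
proj_u(v) = (v·u / u·u) × u = (-7/2) × u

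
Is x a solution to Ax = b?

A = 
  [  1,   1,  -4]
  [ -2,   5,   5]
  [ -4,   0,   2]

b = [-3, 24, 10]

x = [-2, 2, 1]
No

Ax = [-4, 19, 10] ≠ b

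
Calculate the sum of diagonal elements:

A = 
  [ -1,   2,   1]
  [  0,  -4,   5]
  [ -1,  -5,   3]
-2

tr(A) = -1 + -4 + 3 = -2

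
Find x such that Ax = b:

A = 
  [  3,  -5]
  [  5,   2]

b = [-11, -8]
x = [-2, 1]

Row reduce the augmented matrix [A|b]:
R2 → R2 - (5/3)·R1
REF = 
  [   3,   -5,  -11]
  [   0, 31/3, 31/3]

Back-substitution:
x₂ = (31/3) / (31/3) = 1
x₁ = (-11 - (-5)(1)) / 3 = -2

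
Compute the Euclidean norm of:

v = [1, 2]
2.236

||v||₂ = √((1)² + (2)²) = √5 = 2.236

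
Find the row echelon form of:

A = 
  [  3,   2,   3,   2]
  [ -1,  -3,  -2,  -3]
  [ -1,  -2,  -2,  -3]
Row operations:
R2 → R2 + (1/3)·R1
R3 → R3 + (1/3)·R1
R3 → R3 - (4/7)·R2

Resulting echelon form:
REF = 
  [   3,    2,    3,    2]
  [   0, -7/3,   -1, -7/3]
  [   0,    0, -3/7,   -1]

Rank = 3 (number of non-zero pivot rows).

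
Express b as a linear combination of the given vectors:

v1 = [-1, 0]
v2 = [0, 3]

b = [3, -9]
c1 = -3, c2 = -3

b = -3·v1 + -3·v2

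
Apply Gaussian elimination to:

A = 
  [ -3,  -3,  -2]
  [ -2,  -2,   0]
Row operations:
R2 → R2 - (2/3)·R1

Resulting echelon form:
REF = 
  [ -3,  -3,  -2]
  [  0,   0, 4/3]

Rank = 2 (number of non-zero pivot rows).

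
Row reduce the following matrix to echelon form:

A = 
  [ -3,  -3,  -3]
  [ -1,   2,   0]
Row operations:
R2 → R2 - (1/3)·R1

Resulting echelon form:
REF = 
  [ -3,  -3,  -3]
  [  0,   3,   1]

Rank = 2 (number of non-zero pivot rows).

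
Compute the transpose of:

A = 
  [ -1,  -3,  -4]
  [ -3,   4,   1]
Aᵀ = 
  [ -1,  -3]
  [ -3,   4]
  [ -4,   1]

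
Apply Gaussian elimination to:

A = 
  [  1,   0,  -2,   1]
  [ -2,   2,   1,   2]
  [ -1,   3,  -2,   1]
Row operations:
R2 → R2 + (2)·R1
R3 → R3 + (1)·R1
R3 → R3 - (3/2)·R2

Resulting echelon form:
REF = 
  [  1,   0,  -2,   1]
  [  0,   2,  -3,   4]
  [  0,   0, 1/2,  -4]

Rank = 3 (number of non-zero pivot rows).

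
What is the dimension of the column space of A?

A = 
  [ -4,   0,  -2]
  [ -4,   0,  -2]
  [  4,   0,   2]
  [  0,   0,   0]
Row reduce:
R2 → R2 - (1)·R1
R3 → R3 + (1)·R1
REF = 
  [ -4,   0,  -2]
  [  0,   0,   0]
  [  0,   0,   0]
  [  0,   0,   0]
Pivot columns: 1 → 1 pivot.
dim(Col(A)) = number of pivot columns = 1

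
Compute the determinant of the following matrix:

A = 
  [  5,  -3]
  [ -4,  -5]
For a 2×2 matrix, det = ad - bc = (5)(-5) - (-3)(-4) = -37

det(A) = -37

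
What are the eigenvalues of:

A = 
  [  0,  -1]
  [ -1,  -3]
tr(A) = -3, det(A) = -1
Characteristic polynomial: λ² - tr(A)λ + det(A) = λ² + 3λ - 1
λ² + 3λ - 1 = 0  ⇒  λ = (-3 ± √((3)² - 4·(-1)))/2 = (-3 ± √(13))/2
  = (-3 + √13)/2,  (-3 - √13)/2

λ = (-3 + √13)/2, (-3 - √13)/2  (≈ 0.3028, -3.303)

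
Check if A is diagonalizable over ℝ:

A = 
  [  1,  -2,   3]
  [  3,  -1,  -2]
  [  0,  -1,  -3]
No

Characteristic polynomial: det(λI - A) = λ³ + 3λ² + 3λ + 26
By the rational root theorem any rational root is an integer dividing 26; none of those is a root, so p(λ) has no rational roots and hence (being an irreducible cubic) no repeated roots.
Discriminant of the cubic: Δ = -16875
Δ < 0 ⇒ one real eigenvalue and a complex-conjugate pair: λ ≈ -3.924, 0.462 + 2.532i, 0.462 - 2.532i
Has complex eigenvalues (not diagonalizable over ℝ).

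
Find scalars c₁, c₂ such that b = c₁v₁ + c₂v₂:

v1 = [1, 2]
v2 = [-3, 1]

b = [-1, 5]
c1 = 2, c2 = 1

b = 2·v1 + 1·v2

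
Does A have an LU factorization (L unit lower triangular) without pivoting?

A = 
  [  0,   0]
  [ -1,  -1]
No.
A[1,1] = 0 but A[2,1] = -1 ≠ 0. Any LU with L unit lower triangular has (LU)[1,1] = U[1,1] and (LU)[2,1] = L[2,1]·U[1,1]; matching A forces U[1,1] = 0, which then forces (LU)[2,1] = 0 ≠ -1. A row swap (pivoting) is required.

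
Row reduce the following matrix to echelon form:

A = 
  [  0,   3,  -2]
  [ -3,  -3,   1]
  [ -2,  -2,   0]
Row operations:
Swap R1 ↔ R2
R3 → R3 - (2/3)·R1

Resulting echelon form:
REF = 
  [  -3,   -3,    1]
  [   0,    3,   -2]
  [   0,    0, -2/3]

Rank = 3 (number of non-zero pivot rows).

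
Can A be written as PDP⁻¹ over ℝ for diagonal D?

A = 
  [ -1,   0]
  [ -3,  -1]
No

tr(A) = -2, det(A) = 1
Characteristic polynomial: λ² - tr(A)λ + det(A) = λ² + 2λ + 1
λ² + 2λ + 1 = (λ + 1)²
Eigenvalues: -1, -1
λ=-1: alg. mult. = 2, geom. mult. = 2 - rank(A - (-1)I) = 2 - 1 = 1
Sum of geometric multiplicities = 1 < n = 2, so there aren't enough independent eigenvectors.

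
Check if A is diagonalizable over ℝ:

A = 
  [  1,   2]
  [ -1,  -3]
Yes

tr(A) = -2, det(A) = -1
Characteristic polynomial: λ² - tr(A)λ + det(A) = λ² + 2λ - 1
λ² + 2λ - 1 = 0  ⇒  λ = (-2 ± √((2)² - 4·(-1)))/2 = (-2 ± √(8))/2
  = -1 + √2,  -1 - √2
Eigenvalues: -1 + √2, -1 - √2  (≈ 0.4142, -2.414)
The two irrational eigenvalues are distinct (simple), so each has alg. mult. = geom. mult. = 1.
Sum of geometric multiplicities equals n, so A has n independent eigenvectors.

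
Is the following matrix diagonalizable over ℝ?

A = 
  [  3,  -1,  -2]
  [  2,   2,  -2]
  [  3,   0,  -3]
No

Characteristic polynomial: det(λI - A) = λ³ - 2λ² - λ + 6
By the rational root theorem any rational root is an integer dividing 6; none of those is a root, so p(λ) has no rational roots and hence (being an irreducible cubic) no repeated roots.
Discriminant of the cubic: Δ = -556
Δ < 0 ⇒ one real eigenvalue and a complex-conjugate pair: λ ≈ 1.734 + 1.041i, 1.734 - 1.041i, -1.468
Has complex eigenvalues (not diagonalizable over ℝ).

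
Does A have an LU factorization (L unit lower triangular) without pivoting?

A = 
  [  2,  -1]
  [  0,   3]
Yes.
A[1,1] = 2 ≠ 0, so Gaussian elimination proceeds without a row swap: multiplier ℓ₂₁ = (0)/(2) = 0, and U[2,2] = 3 - (0)(-1) = 3.
L = 
  [  1,   0]
  [  0,   1]
U = 
  [  2,  -1]
  [  0,   3]
Check row 2 of LU: [(0)(2), (0)(-1) + 3] = [0, 3] = row 2 of A ✓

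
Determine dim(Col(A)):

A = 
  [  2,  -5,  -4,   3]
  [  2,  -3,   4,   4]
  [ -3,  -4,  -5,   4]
Row reduce:
R2 → R2 - (1)·R1
R3 → R3 + (3/2)·R1
R3 → R3 + (23/4)·R2
REF = 
  [   2,   -5,   -4,    3]
  [   0,    2,    8,    1]
  [   0,    0,   35, 57/4]
Pivot columns: 1, 2, 3 → 3 pivots.
dim(Col(A)) = number of pivot columns = 3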